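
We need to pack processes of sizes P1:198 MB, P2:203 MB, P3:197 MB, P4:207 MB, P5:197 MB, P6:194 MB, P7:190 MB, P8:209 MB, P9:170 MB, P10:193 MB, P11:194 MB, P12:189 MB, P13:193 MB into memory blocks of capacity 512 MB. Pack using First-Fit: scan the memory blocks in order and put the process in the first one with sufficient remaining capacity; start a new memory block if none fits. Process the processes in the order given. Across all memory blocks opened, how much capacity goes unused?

memory block 1: place P1 (198 MB), 314 MB left
memory block 1: place P2 (203 MB), 111 MB left
memory block 2: place P3 (197 MB), 315 MB left
memory block 2: place P4 (207 MB), 108 MB left
memory block 3: place P5 (197 MB), 315 MB left
memory block 3: place P6 (194 MB), 121 MB left
memory block 4: place P7 (190 MB), 322 MB left
memory block 4: place P8 (209 MB), 113 MB left
memory block 5: place P9 (170 MB), 342 MB left
memory block 5: place P10 (193 MB), 149 MB left
memory block 6: place P11 (194 MB), 318 MB left
memory block 6: place P12 (189 MB), 129 MB left
memory block 7: place P13 (193 MB), 319 MB left
7 memory blocks × 512 MB = 3584 MB; used 2534 MB; unused 1050 MB.

1050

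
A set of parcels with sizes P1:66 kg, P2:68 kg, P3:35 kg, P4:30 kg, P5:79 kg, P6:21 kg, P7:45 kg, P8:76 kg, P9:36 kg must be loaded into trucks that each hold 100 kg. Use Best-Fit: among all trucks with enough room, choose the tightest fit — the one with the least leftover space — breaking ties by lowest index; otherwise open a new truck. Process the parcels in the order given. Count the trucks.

6

truck 1: place P1 (66 kg), 34 kg left
truck 2: place P2 (68 kg), 32 kg left
truck 3: place P3 (35 kg), 65 kg left
truck 2: place P4 (30 kg), 2 kg left
truck 4: place P5 (79 kg), 21 kg left
truck 4: place P6 (21 kg), 0 kg left
truck 3: place P7 (45 kg), 20 kg left
truck 5: place P8 (76 kg), 24 kg left
truck 6: place P9 (36 kg), 64 kg left
Final trucks: [66] [68,30] [35,45] [79,21] [76] [36].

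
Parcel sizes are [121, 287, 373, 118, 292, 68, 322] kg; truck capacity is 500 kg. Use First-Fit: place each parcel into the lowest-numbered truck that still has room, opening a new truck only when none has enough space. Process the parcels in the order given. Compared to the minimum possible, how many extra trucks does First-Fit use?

0

First-Fit: [121,287,68] [373,118] [292] [322] → 4 trucks.
Total size 1581 kg; any packing needs at least ⌈1581/500⌉ = 4 trucks.
So 4 is already optimal.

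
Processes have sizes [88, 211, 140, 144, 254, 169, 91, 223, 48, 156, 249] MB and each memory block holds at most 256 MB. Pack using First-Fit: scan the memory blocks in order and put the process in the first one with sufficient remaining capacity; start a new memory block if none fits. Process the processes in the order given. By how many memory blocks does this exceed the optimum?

First-Fit: [88,140] [211] [144,91] [254] [169,48] [223] [156] [249] → 8 memory blocks.
8 processes exceed 128 MB (half the capacity), and no two of those can share a memory block, so at least 8 memory blocks are needed.
So 8 is already optimal.

0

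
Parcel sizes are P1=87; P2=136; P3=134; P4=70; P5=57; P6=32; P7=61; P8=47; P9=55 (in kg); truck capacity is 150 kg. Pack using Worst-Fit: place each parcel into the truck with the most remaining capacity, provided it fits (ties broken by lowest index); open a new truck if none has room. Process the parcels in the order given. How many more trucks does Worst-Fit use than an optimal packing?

1

Worst-Fit: [87,32] [136] [134] [70,57] [61,47] [55] → 6 trucks.
Total size 679 kg; any packing needs at least ⌈679/150⌉ = 5 trucks.
An optimal packing achieves that bound: [136] [134] [87,61] [70,57] [55,47,32] → 5 trucks.
Excess: 6 − 5 = 1.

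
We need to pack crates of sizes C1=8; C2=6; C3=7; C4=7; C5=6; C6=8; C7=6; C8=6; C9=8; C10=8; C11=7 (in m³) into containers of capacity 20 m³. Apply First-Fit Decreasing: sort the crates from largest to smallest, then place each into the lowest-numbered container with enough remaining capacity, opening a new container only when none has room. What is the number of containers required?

5

Sorted descending: 8, 8, 8, 8, 7, 7, 7, 6, 6, 6, 6.
Put 8 m³ in container 1; 12 m³ remain.
Put 8 m³ in container 1; 4 m³ remain.
Put 8 m³ in container 2; 12 m³ remain.
Put 8 m³ in container 2; 4 m³ remain.
Put 7 m³ in container 3; 13 m³ remain.
Put 7 m³ in container 3; 6 m³ remain.
Put 7 m³ in container 4; 13 m³ remain.
Put 6 m³ in container 3; 0 m³ remain.
Put 6 m³ in container 4; 7 m³ remain.
Put 6 m³ in container 4; 1 m³ remain.
Put 6 m³ in container 5; 14 m³ remain.
Final containers: [8,8] [8,8] [7,7,6] [7,6,6] [6].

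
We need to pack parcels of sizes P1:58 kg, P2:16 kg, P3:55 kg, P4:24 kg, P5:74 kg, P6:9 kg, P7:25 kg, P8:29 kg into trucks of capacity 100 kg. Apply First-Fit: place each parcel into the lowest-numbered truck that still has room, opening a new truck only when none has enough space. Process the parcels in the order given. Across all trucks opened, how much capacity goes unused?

110

P1 (58 kg) → truck 1 (remaining 42 kg)
P2 (16 kg) → truck 1 (remaining 26 kg)
P3 (55 kg) → truck 2 (remaining 45 kg)
P4 (24 kg) → truck 1 (remaining 2 kg)
P5 (74 kg) → truck 3 (remaining 26 kg)
P6 (9 kg) → truck 2 (remaining 36 kg)
P7 (25 kg) → truck 2 (remaining 11 kg)
P8 (29 kg) → truck 4 (remaining 71 kg)
4 trucks × 100 kg = 400 kg; used 290 kg; unused 110 kg.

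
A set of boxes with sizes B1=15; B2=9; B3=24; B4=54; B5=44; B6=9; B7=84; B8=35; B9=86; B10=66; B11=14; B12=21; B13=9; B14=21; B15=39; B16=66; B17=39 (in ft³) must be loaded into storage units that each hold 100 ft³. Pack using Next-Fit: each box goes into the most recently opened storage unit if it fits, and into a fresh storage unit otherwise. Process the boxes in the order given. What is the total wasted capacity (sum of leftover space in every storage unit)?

B1 (15 ft³) → storage unit 1 (remaining 85 ft³)
B2 (9 ft³) → storage unit 1 (remaining 76 ft³)
B3 (24 ft³) → storage unit 1 (remaining 52 ft³)
B4 (54 ft³) → storage unit 2 (remaining 46 ft³)
B5 (44 ft³) → storage unit 2 (remaining 2 ft³)
B6 (9 ft³) → storage unit 3 (remaining 91 ft³)
B7 (84 ft³) → storage unit 3 (remaining 7 ft³)
B8 (35 ft³) → storage unit 4 (remaining 65 ft³)
B9 (86 ft³) → storage unit 5 (remaining 14 ft³)
B10 (66 ft³) → storage unit 6 (remaining 34 ft³)
B11 (14 ft³) → storage unit 6 (remaining 20 ft³)
B12 (21 ft³) → storage unit 7 (remaining 79 ft³)
B13 (9 ft³) → storage unit 7 (remaining 70 ft³)
B14 (21 ft³) → storage unit 7 (remaining 49 ft³)
B15 (39 ft³) → storage unit 7 (remaining 10 ft³)
B16 (66 ft³) → storage unit 8 (remaining 34 ft³)
B17 (39 ft³) → storage unit 9 (remaining 61 ft³)
9 storage units × 100 ft³ = 900 ft³; used 635 ft³; unused 265 ft³.

265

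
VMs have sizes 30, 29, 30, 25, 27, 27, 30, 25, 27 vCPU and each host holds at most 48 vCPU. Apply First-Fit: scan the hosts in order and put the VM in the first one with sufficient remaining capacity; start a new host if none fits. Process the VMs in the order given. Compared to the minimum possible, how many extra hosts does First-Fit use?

0

First-Fit: [30] [29] [30] [25] [27] [27] [30] [25] [27] → 9 hosts.
9 VMs exceed 24 vCPU (half the capacity), and no two of those can share a host, so at least 9 hosts are needed.
So 9 is already optimal.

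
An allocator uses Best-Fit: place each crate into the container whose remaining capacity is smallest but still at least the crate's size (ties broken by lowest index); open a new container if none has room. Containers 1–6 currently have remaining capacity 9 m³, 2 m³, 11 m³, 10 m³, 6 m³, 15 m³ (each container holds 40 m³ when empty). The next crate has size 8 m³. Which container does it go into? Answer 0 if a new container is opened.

Containers with room: container 1 (9 m³), container 3 (11 m³), container 4 (10 m³), container 6 (15 m³).
Tightest fit is container 1 with 9 m³ free.

1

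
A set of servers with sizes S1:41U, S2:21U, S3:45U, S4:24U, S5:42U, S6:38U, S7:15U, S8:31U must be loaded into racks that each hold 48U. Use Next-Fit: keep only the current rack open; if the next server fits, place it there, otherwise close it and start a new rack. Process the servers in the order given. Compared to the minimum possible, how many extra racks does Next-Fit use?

1

Next-Fit: [41] [21] [45] [24] [42] [38] [15,31] → 7 racks.
Total size 257U; any packing needs at least ⌈257/48⌉ = 6 racks.
An optimal packing achieves that bound: [45] [42] [41] [38] [31,15] [24,21] → 6 racks.
Excess: 7 − 6 = 1.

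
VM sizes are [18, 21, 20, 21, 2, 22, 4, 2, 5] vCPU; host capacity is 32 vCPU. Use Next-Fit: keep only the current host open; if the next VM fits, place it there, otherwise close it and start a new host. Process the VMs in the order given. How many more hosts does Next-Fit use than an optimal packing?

1

Next-Fit: [18] [21] [20] [21,2] [22,4,2] [5] → 6 hosts.
5 VMs exceed 16 vCPU (half the capacity), and no two of those can share a host, so at least 5 hosts are needed.
An optimal packing achieves that bound: [22,5,4] [21,2,2] [21] [20] [18] → 5 hosts.
Excess: 6 − 5 = 1.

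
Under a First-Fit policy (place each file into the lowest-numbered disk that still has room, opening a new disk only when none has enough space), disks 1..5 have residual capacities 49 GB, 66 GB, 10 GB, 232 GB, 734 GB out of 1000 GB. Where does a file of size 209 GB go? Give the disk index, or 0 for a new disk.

Disks with room: disk 4 (232 GB), disk 5 (734 GB).
The first with room is disk 4.

4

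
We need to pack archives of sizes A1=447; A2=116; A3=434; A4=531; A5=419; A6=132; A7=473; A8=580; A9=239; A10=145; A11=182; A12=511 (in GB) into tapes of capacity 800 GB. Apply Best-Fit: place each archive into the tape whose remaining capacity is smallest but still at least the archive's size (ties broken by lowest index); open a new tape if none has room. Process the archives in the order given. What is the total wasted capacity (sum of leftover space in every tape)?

tape 1: place A1 (447 GB), 353 GB left
tape 1: place A2 (116 GB), 237 GB left
tape 2: place A3 (434 GB), 366 GB left
tape 3: place A4 (531 GB), 269 GB left
tape 4: place A5 (419 GB), 381 GB left
tape 1: place A6 (132 GB), 105 GB left
tape 5: place A7 (473 GB), 327 GB left
tape 6: place A8 (580 GB), 220 GB left
tape 3: place A9 (239 GB), 30 GB left
tape 6: place A10 (145 GB), 75 GB left
tape 5: place A11 (182 GB), 145 GB left
tape 7: place A12 (511 GB), 289 GB left
7 tapes × 800 GB = 5600 GB; used 4209 GB; unused 1391 GB.

1391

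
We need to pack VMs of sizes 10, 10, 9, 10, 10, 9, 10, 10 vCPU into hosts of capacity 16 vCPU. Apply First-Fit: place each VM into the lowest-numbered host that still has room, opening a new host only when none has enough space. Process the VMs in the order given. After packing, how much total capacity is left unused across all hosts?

50

host 1: place 10 vCPU, 6 vCPU left
host 2: place 10 vCPU, 6 vCPU left
host 3: place 9 vCPU, 7 vCPU left
host 4: place 10 vCPU, 6 vCPU left
host 5: place 10 vCPU, 6 vCPU left
host 6: place 9 vCPU, 7 vCPU left
host 7: place 10 vCPU, 6 vCPU left
host 8: place 10 vCPU, 6 vCPU left
8 hosts × 16 vCPU = 128 vCPU; used 78 vCPU; unused 50 vCPU.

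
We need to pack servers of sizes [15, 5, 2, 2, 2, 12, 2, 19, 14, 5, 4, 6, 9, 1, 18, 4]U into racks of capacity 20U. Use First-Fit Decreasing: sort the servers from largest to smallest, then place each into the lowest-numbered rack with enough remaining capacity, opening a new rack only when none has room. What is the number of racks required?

7

Sorted descending: 19, 18, 15, 14, 12, 9, 6, 5, 5, 4, 4, 2, 2, 2, 2, 1.
rack 1: place 19U, 1U left
rack 2: place 18U, 2U left
rack 3: place 15U, 5U left
rack 4: place 14U, 6U left
rack 5: place 12U, 8U left
rack 6: place 9U, 11U left
rack 4: place 6U, 0U left
rack 3: place 5U, 0U left
rack 5: place 5U, 3U left
rack 6: place 4U, 7U left
rack 6: place 4U, 3U left
rack 2: place 2U, 0U left
rack 5: place 2U, 1U left
rack 6: place 2U, 1U left
rack 7: place 2U, 18U left
rack 1: place 1U, 0U left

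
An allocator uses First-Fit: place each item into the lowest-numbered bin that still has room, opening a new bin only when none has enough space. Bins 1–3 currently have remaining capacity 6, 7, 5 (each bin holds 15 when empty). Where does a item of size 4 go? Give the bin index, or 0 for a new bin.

1

Bins with room: bin 1 (6), bin 2 (7), bin 3 (5).
The first with room is bin 1.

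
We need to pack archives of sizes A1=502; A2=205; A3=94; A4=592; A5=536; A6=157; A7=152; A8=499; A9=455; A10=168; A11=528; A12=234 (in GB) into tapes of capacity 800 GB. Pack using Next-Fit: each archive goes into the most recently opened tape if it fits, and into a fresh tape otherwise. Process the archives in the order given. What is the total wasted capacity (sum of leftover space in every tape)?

tape 1: place A1 (502 GB), 298 GB left
tape 1: place A2 (205 GB), 93 GB left
tape 2: place A3 (94 GB), 706 GB left
tape 2: place A4 (592 GB), 114 GB left
tape 3: place A5 (536 GB), 264 GB left
tape 3: place A6 (157 GB), 107 GB left
tape 4: place A7 (152 GB), 648 GB left
tape 4: place A8 (499 GB), 149 GB left
tape 5: place A9 (455 GB), 345 GB left
tape 5: place A10 (168 GB), 177 GB left
tape 6: place A11 (528 GB), 272 GB left
tape 6: place A12 (234 GB), 38 GB left
6 tapes × 800 GB = 4800 GB; used 4122 GB; unused 678 GB.

678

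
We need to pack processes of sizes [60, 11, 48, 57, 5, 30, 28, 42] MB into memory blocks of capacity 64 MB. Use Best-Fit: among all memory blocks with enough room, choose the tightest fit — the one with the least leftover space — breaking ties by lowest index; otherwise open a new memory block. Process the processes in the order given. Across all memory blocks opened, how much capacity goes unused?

39

memory block 1: place 60 MB, 4 MB left
memory block 2: place 11 MB, 53 MB left
memory block 2: place 48 MB, 5 MB left
memory block 3: place 57 MB, 7 MB left
memory block 2: place 5 MB, 0 MB left
memory block 4: place 30 MB, 34 MB left
memory block 4: place 28 MB, 6 MB left
memory block 5: place 42 MB, 22 MB left
5 memory blocks × 64 MB = 320 MB; used 281 MB; unused 39 MB.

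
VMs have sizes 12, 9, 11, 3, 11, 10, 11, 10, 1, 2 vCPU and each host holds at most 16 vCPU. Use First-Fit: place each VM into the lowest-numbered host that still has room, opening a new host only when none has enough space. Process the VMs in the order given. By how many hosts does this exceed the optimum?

0

First-Fit: [12,3,1] [9,2] [11] [11] [10] [11] [10] → 7 hosts.
7 VMs exceed 8 vCPU (half the capacity), and no two of those can share a host, so at least 7 hosts are needed.
So 7 is already optimal.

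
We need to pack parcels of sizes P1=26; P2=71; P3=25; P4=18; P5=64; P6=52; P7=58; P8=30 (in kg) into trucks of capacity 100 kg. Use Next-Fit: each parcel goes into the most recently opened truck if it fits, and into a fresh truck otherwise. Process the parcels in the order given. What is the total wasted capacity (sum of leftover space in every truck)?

P1 (26 kg) → truck 1 (remaining 74 kg)
P2 (71 kg) → truck 1 (remaining 3 kg)
P3 (25 kg) → truck 2 (remaining 75 kg)
P4 (18 kg) → truck 2 (remaining 57 kg)
P5 (64 kg) → truck 3 (remaining 36 kg)
P6 (52 kg) → truck 4 (remaining 48 kg)
P7 (58 kg) → truck 5 (remaining 42 kg)
P8 (30 kg) → truck 5 (remaining 12 kg)
5 trucks × 100 kg = 500 kg; used 344 kg; unused 156 kg.

156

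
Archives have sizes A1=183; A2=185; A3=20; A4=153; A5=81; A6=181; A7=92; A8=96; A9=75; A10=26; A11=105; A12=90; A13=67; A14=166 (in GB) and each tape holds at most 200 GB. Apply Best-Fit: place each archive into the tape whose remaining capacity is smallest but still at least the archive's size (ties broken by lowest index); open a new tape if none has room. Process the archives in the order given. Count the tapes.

Put A1 (183 GB) in tape 1; 17 GB remain.
Put A2 (185 GB) in tape 2; 15 GB remain.
Put A3 (20 GB) in tape 3; 180 GB remain.
Put A4 (153 GB) in tape 3; 27 GB remain.
Put A5 (81 GB) in tape 4; 119 GB remain.
Put A6 (181 GB) in tape 5; 19 GB remain.
Put A7 (92 GB) in tape 4; 27 GB remain.
Put A8 (96 GB) in tape 6; 104 GB remain.
Put A9 (75 GB) in tape 6; 29 GB remain.
Put A10 (26 GB) in tape 3; 1 GB remain.
Put A11 (105 GB) in tape 7; 95 GB remain.
Put A12 (90 GB) in tape 7; 5 GB remain.
Put A13 (67 GB) in tape 8; 133 GB remain.
Put A14 (166 GB) in tape 9; 34 GB remain.

9 tapes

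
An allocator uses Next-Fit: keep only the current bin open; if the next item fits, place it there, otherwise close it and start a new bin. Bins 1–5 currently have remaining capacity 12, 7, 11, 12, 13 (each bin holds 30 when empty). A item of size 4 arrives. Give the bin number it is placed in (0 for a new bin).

Next-Fit only looks at bin 5, which has 13 free.
4 fits there.

5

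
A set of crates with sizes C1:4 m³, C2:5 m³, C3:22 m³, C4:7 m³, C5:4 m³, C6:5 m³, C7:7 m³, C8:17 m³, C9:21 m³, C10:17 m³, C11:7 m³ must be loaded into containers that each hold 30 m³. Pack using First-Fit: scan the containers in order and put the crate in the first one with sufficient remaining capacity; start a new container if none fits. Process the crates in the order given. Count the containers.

Put C1 (4 m³) in container 1; 26 m³ remain.
Put C2 (5 m³) in container 1; 21 m³ remain.
Put C3 (22 m³) in container 2; 8 m³ remain.
Put C4 (7 m³) in container 1; 14 m³ remain.
Put C5 (4 m³) in container 1; 10 m³ remain.
Put C6 (5 m³) in container 1; 5 m³ remain.
Put C7 (7 m³) in container 2; 1 m³ remain.
Put C8 (17 m³) in container 3; 13 m³ remain.
Put C9 (21 m³) in container 4; 9 m³ remain.
Put C10 (17 m³) in container 5; 13 m³ remain.
Put C11 (7 m³) in container 3; 6 m³ remain.
Final containers: [4,5,7,4,5] [22,7] [17,7] [21] [17].

5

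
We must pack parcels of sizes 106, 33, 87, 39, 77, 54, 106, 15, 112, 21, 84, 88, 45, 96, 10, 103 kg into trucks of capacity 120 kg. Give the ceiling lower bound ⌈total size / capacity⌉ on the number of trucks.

9 trucks

Total size = 106 + 33 + 87 + 39 + 77 + 54 + 106 + 15 + 112 + 21 + 84 + 88 + 45 + 96 + 10 + 103 = 1076 kg.
⌈1076 / 120⌉ = 9.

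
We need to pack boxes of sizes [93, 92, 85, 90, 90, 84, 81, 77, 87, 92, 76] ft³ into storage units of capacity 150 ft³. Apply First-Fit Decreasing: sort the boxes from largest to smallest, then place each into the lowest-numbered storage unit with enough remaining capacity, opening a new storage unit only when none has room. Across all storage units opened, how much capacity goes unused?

Sorted descending: 93, 92, 92, 90, 90, 87, 85, 84, 81, 77, 76.
storage unit 1: place 93 ft³, 57 ft³ left
storage unit 2: place 92 ft³, 58 ft³ left
storage unit 3: place 92 ft³, 58 ft³ left
storage unit 4: place 90 ft³, 60 ft³ left
storage unit 5: place 90 ft³, 60 ft³ left
storage unit 6: place 87 ft³, 63 ft³ left
storage unit 7: place 85 ft³, 65 ft³ left
storage unit 8: place 84 ft³, 66 ft³ left
storage unit 9: place 81 ft³, 69 ft³ left
storage unit 10: place 77 ft³, 73 ft³ left
storage unit 11: place 76 ft³, 74 ft³ left
11 storage units × 150 ft³ = 1650 ft³; used 947 ft³; unused 703 ft³.

703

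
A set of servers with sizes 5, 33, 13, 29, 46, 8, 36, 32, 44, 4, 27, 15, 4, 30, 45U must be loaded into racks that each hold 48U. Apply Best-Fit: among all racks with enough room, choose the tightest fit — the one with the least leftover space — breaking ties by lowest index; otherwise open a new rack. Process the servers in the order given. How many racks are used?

9 racks

Put 5U in rack 1; 43U remain.
Put 33U in rack 1; 10U remain.
Put 13U in rack 2; 35U remain.
Put 29U in rack 2; 6U remain.
Put 46U in rack 3; 2U remain.
Put 8U in rack 1; 2U remain.
Put 36U in rack 4; 12U remain.
Put 32U in rack 5; 16U remain.
Put 44U in rack 6; 4U remain.
Put 4U in rack 6; 0U remain.
Put 27U in rack 7; 21U remain.
Put 15U in rack 5; 1U remain.
Put 4U in rack 2; 2U remain.
Put 30U in rack 8; 18U remain.
Put 45U in rack 9; 3U remain.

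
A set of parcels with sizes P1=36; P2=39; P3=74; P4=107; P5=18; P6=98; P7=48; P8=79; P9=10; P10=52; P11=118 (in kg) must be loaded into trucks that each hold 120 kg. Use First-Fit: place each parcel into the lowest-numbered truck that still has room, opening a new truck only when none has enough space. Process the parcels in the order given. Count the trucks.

truck 1: place P1 (36 kg), 84 kg left
truck 1: place P2 (39 kg), 45 kg left
truck 2: place P3 (74 kg), 46 kg left
truck 3: place P4 (107 kg), 13 kg left
truck 1: place P5 (18 kg), 27 kg left
truck 4: place P6 (98 kg), 22 kg left
truck 5: place P7 (48 kg), 72 kg left
truck 6: place P8 (79 kg), 41 kg left
truck 1: place P9 (10 kg), 17 kg left
truck 5: place P10 (52 kg), 20 kg left
truck 7: place P11 (118 kg), 2 kg left
Final trucks: [36,39,18,10] [74] [107] [98] [48,52] [79] [118].

7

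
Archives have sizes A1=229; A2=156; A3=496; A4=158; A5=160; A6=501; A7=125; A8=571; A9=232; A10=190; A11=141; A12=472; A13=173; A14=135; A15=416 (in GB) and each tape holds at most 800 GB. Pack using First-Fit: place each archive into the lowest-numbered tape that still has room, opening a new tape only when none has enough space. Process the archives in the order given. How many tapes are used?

6 tapes

A1 (229 GB) → tape 1 (remaining 571 GB)
A2 (156 GB) → tape 1 (remaining 415 GB)
A3 (496 GB) → tape 2 (remaining 304 GB)
A4 (158 GB) → tape 1 (remaining 257 GB)
A5 (160 GB) → tape 1 (remaining 97 GB)
A6 (501 GB) → tape 3 (remaining 299 GB)
A7 (125 GB) → tape 2 (remaining 179 GB)
A8 (571 GB) → tape 4 (remaining 229 GB)
A9 (232 GB) → tape 3 (remaining 67 GB)
A10 (190 GB) → tape 4 (remaining 39 GB)
A11 (141 GB) → tape 2 (remaining 38 GB)
A12 (472 GB) → tape 5 (remaining 328 GB)
A13 (173 GB) → tape 5 (remaining 155 GB)
A14 (135 GB) → tape 5 (remaining 20 GB)
A15 (416 GB) → tape 6 (remaining 384 GB)
Final tapes: [229,156,158,160] [496,125,141] [501,232] [571,190] [472,173,135] [416].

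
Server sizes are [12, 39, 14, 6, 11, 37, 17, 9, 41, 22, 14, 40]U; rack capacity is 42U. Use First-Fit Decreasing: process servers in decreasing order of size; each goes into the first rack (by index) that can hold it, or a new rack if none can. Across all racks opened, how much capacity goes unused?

32

Sorted descending: 41, 40, 39, 37, 22, 17, 14, 14, 12, 11, 9, 6.
Put 41U in rack 1; 1U remain.
Put 40U in rack 2; 2U remain.
Put 39U in rack 3; 3U remain.
Put 37U in rack 4; 5U remain.
Put 22U in rack 5; 20U remain.
Put 17U in rack 5; 3U remain.
Put 14U in rack 6; 28U remain.
Put 14U in rack 6; 14U remain.
Put 12U in rack 6; 2U remain.
Put 11U in rack 7; 31U remain.
Put 9U in rack 7; 22U remain.
Put 6U in rack 7; 16U remain.
7 racks × 42U = 294U; used 262U; unused 32U.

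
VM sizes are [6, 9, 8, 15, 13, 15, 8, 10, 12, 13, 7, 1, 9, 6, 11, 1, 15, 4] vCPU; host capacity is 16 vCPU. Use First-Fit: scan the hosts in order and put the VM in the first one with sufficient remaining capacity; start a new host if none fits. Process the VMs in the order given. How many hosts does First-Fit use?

11 hosts

Put 6 vCPU in host 1; 10 vCPU remain.
Put 9 vCPU in host 1; 1 vCPU remain.
Put 8 vCPU in host 2; 8 vCPU remain.
Put 15 vCPU in host 3; 1 vCPU remain.
Put 13 vCPU in host 4; 3 vCPU remain.
Put 15 vCPU in host 5; 1 vCPU remain.
Put 8 vCPU in host 2; 0 vCPU remain.
Put 10 vCPU in host 6; 6 vCPU remain.
Put 12 vCPU in host 7; 4 vCPU remain.
Put 13 vCPU in host 8; 3 vCPU remain.
Put 7 vCPU in host 9; 9 vCPU remain.
Put 1 vCPU in host 1; 0 vCPU remain.
Put 9 vCPU in host 9; 0 vCPU remain.
Put 6 vCPU in host 6; 0 vCPU remain.
Put 11 vCPU in host 10; 5 vCPU remain.
Put 1 vCPU in host 3; 0 vCPU remain.
Put 15 vCPU in host 11; 1 vCPU remain.
Put 4 vCPU in host 7; 0 vCPU remain.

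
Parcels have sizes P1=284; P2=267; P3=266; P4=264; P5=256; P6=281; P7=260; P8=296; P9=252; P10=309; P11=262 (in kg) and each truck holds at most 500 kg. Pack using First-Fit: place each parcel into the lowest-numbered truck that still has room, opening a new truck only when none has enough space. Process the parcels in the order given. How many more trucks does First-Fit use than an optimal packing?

0

First-Fit: [284] [267] [266] [264] [256] [281] [260] [296] [252] [309] [262] → 11 trucks.
11 parcels exceed 250 kg (half the capacity), and no two of those can share a truck, so at least 11 trucks are needed.
So 11 is already optimal.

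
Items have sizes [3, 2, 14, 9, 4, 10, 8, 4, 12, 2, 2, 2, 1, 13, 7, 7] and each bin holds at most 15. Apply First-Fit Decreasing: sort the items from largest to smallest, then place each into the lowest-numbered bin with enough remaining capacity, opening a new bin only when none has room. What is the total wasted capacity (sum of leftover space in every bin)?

Sorted descending: 14, 13, 12, 10, 9, 8, 7, 7, 4, 4, 3, 2, 2, 2, 2, 1.
14 → bin 1 (remaining 1)
13 → bin 2 (remaining 2)
12 → bin 3 (remaining 3)
10 → bin 4 (remaining 5)
9 → bin 5 (remaining 6)
8 → bin 6 (remaining 7)
7 → bin 6 (remaining 0)
7 → bin 7 (remaining 8)
4 → bin 4 (remaining 1)
4 → bin 5 (remaining 2)
3 → bin 3 (remaining 0)
2 → bin 2 (remaining 0)
2 → bin 5 (remaining 0)
2 → bin 7 (remaining 6)
2 → bin 7 (remaining 4)
1 → bin 1 (remaining 0)
7 bins × 15 = 105; used 100; unused 5.

5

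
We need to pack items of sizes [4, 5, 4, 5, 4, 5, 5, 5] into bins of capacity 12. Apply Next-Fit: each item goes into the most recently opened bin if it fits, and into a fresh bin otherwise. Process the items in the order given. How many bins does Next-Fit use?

Put 4 in bin 1; 8 remain.
Put 5 in bin 1; 3 remain.
Put 4 in bin 2; 8 remain.
Put 5 in bin 2; 3 remain.
Put 4 in bin 3; 8 remain.
Put 5 in bin 3; 3 remain.
Put 5 in bin 4; 7 remain.
Put 5 in bin 4; 2 remain.

4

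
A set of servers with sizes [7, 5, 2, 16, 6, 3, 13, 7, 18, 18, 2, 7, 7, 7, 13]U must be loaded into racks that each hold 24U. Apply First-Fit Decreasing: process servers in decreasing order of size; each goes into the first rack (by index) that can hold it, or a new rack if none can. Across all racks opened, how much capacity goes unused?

Sorted descending: 18, 18, 16, 13, 13, 7, 7, 7, 7, 7, 6, 5, 3, 2, 2.
Put 18U in rack 1; 6U remain.
Put 18U in rack 2; 6U remain.
Put 16U in rack 3; 8U remain.
Put 13U in rack 4; 11U remain.
Put 13U in rack 5; 11U remain.
Put 7U in rack 3; 1U remain.
Put 7U in rack 4; 4U remain.
Put 7U in rack 5; 4U remain.
Put 7U in rack 6; 17U remain.
Put 7U in rack 6; 10U remain.
Put 6U in rack 1; 0U remain.
Put 5U in rack 2; 1U remain.
Put 3U in rack 4; 1U remain.
Put 2U in rack 5; 2U remain.
Put 2U in rack 5; 0U remain.
6 racks × 24U = 144U; used 131U; unused 13U.

13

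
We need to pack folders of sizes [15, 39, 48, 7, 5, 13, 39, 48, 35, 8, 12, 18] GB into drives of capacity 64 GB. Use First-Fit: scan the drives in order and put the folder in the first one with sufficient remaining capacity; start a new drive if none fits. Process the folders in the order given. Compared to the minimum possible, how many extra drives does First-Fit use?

0

First-Fit: [15,39,7] [48,5,8] [13,39,12] [48] [35,18] → 5 drives.
Total size 287 GB; any packing needs at least ⌈287/64⌉ = 5 drives.
So 5 is already optimal.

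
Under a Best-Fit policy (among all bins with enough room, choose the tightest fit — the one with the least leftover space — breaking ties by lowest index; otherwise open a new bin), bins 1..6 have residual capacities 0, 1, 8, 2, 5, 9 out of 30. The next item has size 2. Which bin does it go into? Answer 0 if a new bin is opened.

Bins with room: bin 3 (8), bin 4 (2), bin 5 (5), bin 6 (9).
Tightest fit is bin 4 with 2 free.

4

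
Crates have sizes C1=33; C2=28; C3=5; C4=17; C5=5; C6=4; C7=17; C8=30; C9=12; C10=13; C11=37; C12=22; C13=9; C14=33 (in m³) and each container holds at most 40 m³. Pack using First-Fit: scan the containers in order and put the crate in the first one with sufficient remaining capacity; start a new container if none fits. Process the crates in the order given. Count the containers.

8 containers

C1 (33 m³) → container 1 (remaining 7 m³)
C2 (28 m³) → container 2 (remaining 12 m³)
C3 (5 m³) → container 1 (remaining 2 m³)
C4 (17 m³) → container 3 (remaining 23 m³)
C5 (5 m³) → container 2 (remaining 7 m³)
C6 (4 m³) → container 2 (remaining 3 m³)
C7 (17 m³) → container 3 (remaining 6 m³)
C8 (30 m³) → container 4 (remaining 10 m³)
C9 (12 m³) → container 5 (remaining 28 m³)
C10 (13 m³) → container 5 (remaining 15 m³)
C11 (37 m³) → container 6 (remaining 3 m³)
C12 (22 m³) → container 7 (remaining 18 m³)
C13 (9 m³) → container 4 (remaining 1 m³)
C14 (33 m³) → container 8 (remaining 7 m³)
Final containers: [33,5] [28,5,4] [17,17] [30,9] [12,13] [37] [22] [33].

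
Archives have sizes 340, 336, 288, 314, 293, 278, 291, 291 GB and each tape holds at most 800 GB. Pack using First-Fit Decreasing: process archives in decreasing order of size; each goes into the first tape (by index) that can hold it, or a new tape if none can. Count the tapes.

Sorted descending: 340, 336, 314, 293, 291, 291, 288, 278.
340 GB → tape 1 (remaining 460 GB)
336 GB → tape 1 (remaining 124 GB)
314 GB → tape 2 (remaining 486 GB)
293 GB → tape 2 (remaining 193 GB)
291 GB → tape 3 (remaining 509 GB)
291 GB → tape 3 (remaining 218 GB)
288 GB → tape 4 (remaining 512 GB)
278 GB → tape 4 (remaining 234 GB)

4 tapes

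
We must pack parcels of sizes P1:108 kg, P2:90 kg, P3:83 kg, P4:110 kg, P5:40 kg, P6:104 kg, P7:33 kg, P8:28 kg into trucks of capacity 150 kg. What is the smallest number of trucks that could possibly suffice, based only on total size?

Total size = 108 + 90 + 83 + 110 + 40 + 104 + 33 + 28 = 596 kg.
⌈596 / 150⌉ = 4.

4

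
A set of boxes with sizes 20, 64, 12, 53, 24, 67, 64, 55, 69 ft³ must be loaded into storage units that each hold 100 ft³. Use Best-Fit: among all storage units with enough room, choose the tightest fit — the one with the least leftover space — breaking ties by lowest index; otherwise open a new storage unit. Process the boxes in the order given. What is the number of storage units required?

20 ft³ → storage unit 1 (remaining 80 ft³)
64 ft³ → storage unit 1 (remaining 16 ft³)
12 ft³ → storage unit 1 (remaining 4 ft³)
53 ft³ → storage unit 2 (remaining 47 ft³)
24 ft³ → storage unit 2 (remaining 23 ft³)
67 ft³ → storage unit 3 (remaining 33 ft³)
64 ft³ → storage unit 4 (remaining 36 ft³)
55 ft³ → storage unit 5 (remaining 45 ft³)
69 ft³ → storage unit 6 (remaining 31 ft³)

6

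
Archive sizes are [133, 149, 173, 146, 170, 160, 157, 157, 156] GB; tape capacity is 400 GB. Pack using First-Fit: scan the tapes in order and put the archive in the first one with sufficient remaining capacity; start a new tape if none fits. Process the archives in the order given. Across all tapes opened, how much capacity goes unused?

599

133 GB → tape 1 (remaining 267 GB)
149 GB → tape 1 (remaining 118 GB)
173 GB → tape 2 (remaining 227 GB)
146 GB → tape 2 (remaining 81 GB)
170 GB → tape 3 (remaining 230 GB)
160 GB → tape 3 (remaining 70 GB)
157 GB → tape 4 (remaining 243 GB)
157 GB → tape 4 (remaining 86 GB)
156 GB → tape 5 (remaining 244 GB)
5 tapes × 400 GB = 2000 GB; used 1401 GB; unused 599 GB.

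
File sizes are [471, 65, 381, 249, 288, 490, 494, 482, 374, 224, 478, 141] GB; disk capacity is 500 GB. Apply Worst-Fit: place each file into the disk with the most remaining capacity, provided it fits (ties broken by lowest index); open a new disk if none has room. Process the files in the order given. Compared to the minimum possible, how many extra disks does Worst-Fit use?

0

Worst-Fit: [471] [65,381] [249,224] [288,141] [490] [494] [482] [374] [478] → 9 disks.
Total size 4137 GB; any packing needs at least ⌈4137/500⌉ = 9 disks.
So 9 is already optimal.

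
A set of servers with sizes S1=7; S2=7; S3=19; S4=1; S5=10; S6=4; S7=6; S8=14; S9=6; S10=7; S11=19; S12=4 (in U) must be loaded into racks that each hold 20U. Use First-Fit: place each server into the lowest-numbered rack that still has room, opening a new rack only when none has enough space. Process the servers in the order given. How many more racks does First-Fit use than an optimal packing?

0

First-Fit: [7,7,1,4] [19] [10,6,4] [14,6] [7] [19] → 6 racks.
Total size 104U; any packing needs at least ⌈104/20⌉ = 6 racks.
So 6 is already optimal.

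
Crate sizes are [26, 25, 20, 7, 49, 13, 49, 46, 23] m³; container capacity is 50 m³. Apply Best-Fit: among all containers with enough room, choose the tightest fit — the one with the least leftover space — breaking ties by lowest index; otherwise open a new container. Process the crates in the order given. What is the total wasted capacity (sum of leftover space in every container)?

26 m³ → container 1 (remaining 24 m³)
25 m³ → container 2 (remaining 25 m³)
20 m³ → container 1 (remaining 4 m³)
7 m³ → container 2 (remaining 18 m³)
49 m³ → container 3 (remaining 1 m³)
13 m³ → container 2 (remaining 5 m³)
49 m³ → container 4 (remaining 1 m³)
46 m³ → container 5 (remaining 4 m³)
23 m³ → container 6 (remaining 27 m³)
6 containers × 50 m³ = 300 m³; used 258 m³; unused 42 m³.

42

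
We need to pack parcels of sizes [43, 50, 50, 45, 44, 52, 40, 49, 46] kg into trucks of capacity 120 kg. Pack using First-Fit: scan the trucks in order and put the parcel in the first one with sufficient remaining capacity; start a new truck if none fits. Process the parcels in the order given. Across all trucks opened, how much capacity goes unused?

truck 1: place 43 kg, 77 kg left
truck 1: place 50 kg, 27 kg left
truck 2: place 50 kg, 70 kg left
truck 2: place 45 kg, 25 kg left
truck 3: place 44 kg, 76 kg left
truck 3: place 52 kg, 24 kg left
truck 4: place 40 kg, 80 kg left
truck 4: place 49 kg, 31 kg left
truck 5: place 46 kg, 74 kg left
5 trucks × 120 kg = 600 kg; used 419 kg; unused 181 kg.

181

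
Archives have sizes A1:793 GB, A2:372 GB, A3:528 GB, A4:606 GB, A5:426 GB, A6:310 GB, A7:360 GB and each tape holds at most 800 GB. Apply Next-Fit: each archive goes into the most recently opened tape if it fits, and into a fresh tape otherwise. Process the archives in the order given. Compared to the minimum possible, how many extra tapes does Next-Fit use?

Next-Fit: [793] [372] [528] [606] [426,310] [360] → 6 tapes.
Total size 3395 GB; any packing needs at least ⌈3395/800⌉ = 5 tapes.
An optimal packing achieves that bound: [793] [606] [528] [426,372] [360,310] → 5 tapes.
Excess: 6 − 5 = 1.

1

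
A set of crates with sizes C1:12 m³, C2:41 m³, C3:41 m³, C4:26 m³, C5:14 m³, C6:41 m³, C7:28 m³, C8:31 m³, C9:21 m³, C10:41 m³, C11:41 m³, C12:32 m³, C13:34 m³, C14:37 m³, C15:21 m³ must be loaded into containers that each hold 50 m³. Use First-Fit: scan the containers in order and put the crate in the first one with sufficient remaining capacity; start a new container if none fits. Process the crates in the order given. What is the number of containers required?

12

container 1: place C1 (12 m³), 38 m³ left
container 2: place C2 (41 m³), 9 m³ left
container 3: place C3 (41 m³), 9 m³ left
container 1: place C4 (26 m³), 12 m³ left
container 4: place C5 (14 m³), 36 m³ left
container 5: place C6 (41 m³), 9 m³ left
container 4: place C7 (28 m³), 8 m³ left
container 6: place C8 (31 m³), 19 m³ left
container 7: place C9 (21 m³), 29 m³ left
container 8: place C10 (41 m³), 9 m³ left
container 9: place C11 (41 m³), 9 m³ left
container 10: place C12 (32 m³), 18 m³ left
container 11: place C13 (34 m³), 16 m³ left
container 12: place C14 (37 m³), 13 m³ left
container 7: place C15 (21 m³), 8 m³ left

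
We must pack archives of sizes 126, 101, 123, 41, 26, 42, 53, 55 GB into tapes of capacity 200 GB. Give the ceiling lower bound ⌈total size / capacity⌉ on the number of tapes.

Total size = 126 + 101 + 123 + 41 + 26 + 42 + 53 + 55 = 567 GB.
⌈567 / 200⌉ = 3.

3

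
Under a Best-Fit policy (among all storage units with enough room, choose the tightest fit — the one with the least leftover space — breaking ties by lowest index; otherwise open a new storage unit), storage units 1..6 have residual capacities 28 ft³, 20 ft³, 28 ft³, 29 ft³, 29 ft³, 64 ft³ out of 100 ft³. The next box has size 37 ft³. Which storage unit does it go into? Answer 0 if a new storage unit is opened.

Storage units with room: storage unit 6 (64 ft³).
Tightest fit is storage unit 6 with 64 ft³ free.

6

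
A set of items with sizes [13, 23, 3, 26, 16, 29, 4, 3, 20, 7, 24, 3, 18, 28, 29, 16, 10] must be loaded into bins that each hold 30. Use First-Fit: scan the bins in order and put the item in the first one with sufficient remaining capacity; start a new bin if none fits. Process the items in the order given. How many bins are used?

11

bin 1: place 13, 17 left
bin 2: place 23, 7 left
bin 1: place 3, 14 left
bin 3: place 26, 4 left
bin 4: place 16, 14 left
bin 5: place 29, 1 left
bin 1: place 4, 10 left
bin 1: place 3, 7 left
bin 6: place 20, 10 left
bin 1: place 7, 0 left
bin 7: place 24, 6 left
bin 2: place 3, 4 left
bin 8: place 18, 12 left
bin 9: place 28, 2 left
bin 10: place 29, 1 left
bin 11: place 16, 14 left
bin 4: place 10, 4 left
Final bins: [13,3,4,3,7] [23,3] [26] [16,10] [29] [20] [24] [18] [28] [29] [16].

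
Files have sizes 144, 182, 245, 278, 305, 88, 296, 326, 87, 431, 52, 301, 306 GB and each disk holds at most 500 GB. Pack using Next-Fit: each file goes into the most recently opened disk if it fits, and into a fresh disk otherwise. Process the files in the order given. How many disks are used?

9 disks

disk 1: place 144 GB, 356 GB left
disk 1: place 182 GB, 174 GB left
disk 2: place 245 GB, 255 GB left
disk 3: place 278 GB, 222 GB left
disk 4: place 305 GB, 195 GB left
disk 4: place 88 GB, 107 GB left
disk 5: place 296 GB, 204 GB left
disk 6: place 326 GB, 174 GB left
disk 6: place 87 GB, 87 GB left
disk 7: place 431 GB, 69 GB left
disk 7: place 52 GB, 17 GB left
disk 8: place 301 GB, 199 GB left
disk 9: place 306 GB, 194 GB left
Final disks: [144,182] [245] [278] [305,88] [296] [326,87] [431,52] [301] [306].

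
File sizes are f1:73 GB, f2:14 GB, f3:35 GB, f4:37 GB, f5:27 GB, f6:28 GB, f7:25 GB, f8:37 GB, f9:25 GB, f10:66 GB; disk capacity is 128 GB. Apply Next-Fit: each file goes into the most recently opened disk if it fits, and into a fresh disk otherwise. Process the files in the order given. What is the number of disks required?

3

Put f1 (73 GB) in disk 1; 55 GB remain.
Put f2 (14 GB) in disk 1; 41 GB remain.
Put f3 (35 GB) in disk 1; 6 GB remain.
Put f4 (37 GB) in disk 2; 91 GB remain.
Put f5 (27 GB) in disk 2; 64 GB remain.
Put f6 (28 GB) in disk 2; 36 GB remain.
Put f7 (25 GB) in disk 2; 11 GB remain.
Put f8 (37 GB) in disk 3; 91 GB remain.
Put f9 (25 GB) in disk 3; 66 GB remain.
Put f10 (66 GB) in disk 3; 0 GB remain.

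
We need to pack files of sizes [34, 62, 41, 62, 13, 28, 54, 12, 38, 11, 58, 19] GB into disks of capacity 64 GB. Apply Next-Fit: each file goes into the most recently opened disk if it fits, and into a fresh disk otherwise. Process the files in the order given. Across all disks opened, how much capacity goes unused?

Put 34 GB in disk 1; 30 GB remain.
Put 62 GB in disk 2; 2 GB remain.
Put 41 GB in disk 3; 23 GB remain.
Put 62 GB in disk 4; 2 GB remain.
Put 13 GB in disk 5; 51 GB remain.
Put 28 GB in disk 5; 23 GB remain.
Put 54 GB in disk 6; 10 GB remain.
Put 12 GB in disk 7; 52 GB remain.
Put 38 GB in disk 7; 14 GB remain.
Put 11 GB in disk 7; 3 GB remain.
Put 58 GB in disk 8; 6 GB remain.
Put 19 GB in disk 9; 45 GB remain.
9 disks × 64 GB = 576 GB; used 432 GB; unused 144 GB.

144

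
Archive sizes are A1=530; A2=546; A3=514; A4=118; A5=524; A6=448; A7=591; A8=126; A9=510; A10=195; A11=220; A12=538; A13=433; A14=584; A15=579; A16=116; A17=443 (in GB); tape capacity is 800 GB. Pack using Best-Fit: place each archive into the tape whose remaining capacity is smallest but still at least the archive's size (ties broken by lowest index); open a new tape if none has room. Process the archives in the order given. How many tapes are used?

tape 1: place A1 (530 GB), 270 GB left
tape 2: place A2 (546 GB), 254 GB left
tape 3: place A3 (514 GB), 286 GB left
tape 2: place A4 (118 GB), 136 GB left
tape 4: place A5 (524 GB), 276 GB left
tape 5: place A6 (448 GB), 352 GB left
tape 6: place A7 (591 GB), 209 GB left
tape 2: place A8 (126 GB), 10 GB left
tape 7: place A9 (510 GB), 290 GB left
tape 6: place A10 (195 GB), 14 GB left
tape 1: place A11 (220 GB), 50 GB left
tape 8: place A12 (538 GB), 262 GB left
tape 9: place A13 (433 GB), 367 GB left
tape 10: place A14 (584 GB), 216 GB left
tape 11: place A15 (579 GB), 221 GB left
tape 10: place A16 (116 GB), 100 GB left
tape 12: place A17 (443 GB), 357 GB left
Final tapes: [530,220] [546,118,126] [514] [524] [448] [591,195] [510] [538] [433] [584,116] [579] [443].

12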